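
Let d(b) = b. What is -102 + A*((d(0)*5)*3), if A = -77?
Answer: -102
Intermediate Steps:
-102 + A*((d(0)*5)*3) = -102 - 77*0*5*3 = -102 - 0*3 = -102 - 77*0 = -102 + 0 = -102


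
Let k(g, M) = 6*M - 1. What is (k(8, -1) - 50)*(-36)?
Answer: 2052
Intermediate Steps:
k(g, M) = -1 + 6*M
(k(8, -1) - 50)*(-36) = ((-1 + 6*(-1)) - 50)*(-36) = ((-1 - 6) - 50)*(-36) = (-7 - 50)*(-36) = -57*(-36) = 2052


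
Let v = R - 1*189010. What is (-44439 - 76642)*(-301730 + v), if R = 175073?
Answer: 38221276027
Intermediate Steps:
v = -13937 (v = 175073 - 1*189010 = 175073 - 189010 = -13937)
(-44439 - 76642)*(-301730 + v) = (-44439 - 76642)*(-301730 - 13937) = -121081*(-315667) = 38221276027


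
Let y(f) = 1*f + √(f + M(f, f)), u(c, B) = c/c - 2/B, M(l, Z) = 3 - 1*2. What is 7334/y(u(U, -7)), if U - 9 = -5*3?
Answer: -462042/31 + 205352*√7/31 ≈ 2621.6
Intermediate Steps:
M(l, Z) = 1 (M(l, Z) = 3 - 2 = 1)
U = -6 (U = 9 - 5*3 = 9 - 15 = -6)
u(c, B) = 1 - 2/B
y(f) = f + √(1 + f) (y(f) = 1*f + √(f + 1) = f + √(1 + f))
7334/y(u(U, -7)) = 7334/((-2 - 7)/(-7) + √(1 + (-2 - 7)/(-7))) = 7334/(-⅐*(-9) + √(1 - ⅐*(-9))) = 7334/(9/7 + √(1 + 9/7)) = 7334/(9/7 + √(16/7)) = 7334/(9/7 + 4*√7/7)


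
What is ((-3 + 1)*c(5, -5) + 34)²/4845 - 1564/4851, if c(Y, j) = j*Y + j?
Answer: 11761952/7834365 ≈ 1.5013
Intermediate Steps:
c(Y, j) = j + Y*j (c(Y, j) = Y*j + j = j + Y*j)
((-3 + 1)*c(5, -5) + 34)²/4845 - 1564/4851 = ((-3 + 1)*(-5*(1 + 5)) + 34)²/4845 - 1564/4851 = (-(-10)*6 + 34)²*(1/4845) - 1564*1/4851 = (-2*(-30) + 34)²*(1/4845) - 1564/4851 = (60 + 34)²*(1/4845) - 1564/4851 = 94²*(1/4845) - 1564/4851 = 8836*(1/4845) - 1564/4851 = 8836/4845 - 1564/4851 = 11761952/7834365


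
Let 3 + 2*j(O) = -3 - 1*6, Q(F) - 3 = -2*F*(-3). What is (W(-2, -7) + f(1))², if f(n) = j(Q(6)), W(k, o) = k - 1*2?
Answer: 100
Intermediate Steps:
Q(F) = 3 + 6*F (Q(F) = 3 - 2*F*(-3) = 3 + 6*F)
j(O) = -6 (j(O) = -3/2 + (-3 - 1*6)/2 = -3/2 + (-3 - 6)/2 = -3/2 + (½)*(-9) = -3/2 - 9/2 = -6)
W(k, o) = -2 + k (W(k, o) = k - 2 = -2 + k)
f(n) = -6
(W(-2, -7) + f(1))² = ((-2 - 2) - 6)² = (-4 - 6)² = (-10)² = 100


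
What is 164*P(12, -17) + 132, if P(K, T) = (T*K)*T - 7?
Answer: 567736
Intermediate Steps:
P(K, T) = -7 + K*T**2 (P(K, T) = (K*T)*T - 7 = K*T**2 - 7 = -7 + K*T**2)
164*P(12, -17) + 132 = 164*(-7 + 12*(-17)**2) + 132 = 164*(-7 + 12*289) + 132 = 164*(-7 + 3468) + 132 = 164*3461 + 132 = 567604 + 132 = 567736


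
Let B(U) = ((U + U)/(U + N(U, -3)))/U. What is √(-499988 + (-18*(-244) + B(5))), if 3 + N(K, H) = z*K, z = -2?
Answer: 3*I*√220265/2 ≈ 703.99*I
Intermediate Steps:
N(K, H) = -3 - 2*K
B(U) = 2/(-3 - U) (B(U) = ((U + U)/(U + (-3 - 2*U)))/U = ((2*U)/(-3 - U))/U = (2*U/(-3 - U))/U = 2/(-3 - U))
√(-499988 + (-18*(-244) + B(5))) = √(-499988 + (-18*(-244) + 2/(-3 - 1*5))) = √(-499988 + (4392 + 2/(-3 - 5))) = √(-499988 + (4392 + 2/(-8))) = √(-499988 + (4392 + 2*(-⅛))) = √(-499988 + (4392 - ¼)) = √(-499988 + 17567/4) = √(-1982385/4) = 3*I*√220265/2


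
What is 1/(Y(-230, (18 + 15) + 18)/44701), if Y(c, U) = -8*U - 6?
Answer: -44701/414 ≈ -107.97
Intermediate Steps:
Y(c, U) = -6 - 8*U
1/(Y(-230, (18 + 15) + 18)/44701) = 1/((-6 - 8*((18 + 15) + 18))/44701) = 1/((-6 - 8*(33 + 18))*(1/44701)) = 1/((-6 - 8*51)*(1/44701)) = 1/((-6 - 408)*(1/44701)) = 1/(-414*1/44701) = 1/(-414/44701) = -44701/414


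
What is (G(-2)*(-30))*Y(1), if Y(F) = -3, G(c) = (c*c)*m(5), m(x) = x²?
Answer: 9000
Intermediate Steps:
G(c) = 25*c² (G(c) = (c*c)*5² = c²*25 = 25*c²)
(G(-2)*(-30))*Y(1) = ((25*(-2)²)*(-30))*(-3) = ((25*4)*(-30))*(-3) = (100*(-30))*(-3) = -3000*(-3) = 9000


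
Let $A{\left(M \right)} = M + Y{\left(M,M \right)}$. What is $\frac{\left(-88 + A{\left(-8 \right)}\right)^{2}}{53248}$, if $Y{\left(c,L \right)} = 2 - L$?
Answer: $\frac{1849}{13312} \approx 0.1389$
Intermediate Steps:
$A{\left(M \right)} = 2$ ($A{\left(M \right)} = M - \left(-2 + M\right) = 2$)
$\frac{\left(-88 + A{\left(-8 \right)}\right)^{2}}{53248} = \frac{\left(-88 + 2\right)^{2}}{53248} = \left(-86\right)^{2} \cdot \frac{1}{53248} = 7396 \cdot \frac{1}{53248} = \frac{1849}{13312}$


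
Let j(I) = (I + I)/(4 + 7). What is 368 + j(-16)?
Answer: 4016/11 ≈ 365.09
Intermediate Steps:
j(I) = 2*I/11 (j(I) = (2*I)/11 = (2*I)*(1/11) = 2*I/11)
368 + j(-16) = 368 + (2/11)*(-16) = 368 - 32/11 = 4016/11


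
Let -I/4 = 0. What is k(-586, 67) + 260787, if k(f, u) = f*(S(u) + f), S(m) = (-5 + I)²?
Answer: 589533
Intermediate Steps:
I = 0 (I = -4*0 = 0)
S(m) = 25 (S(m) = (-5 + 0)² = (-5)² = 25)
k(f, u) = f*(25 + f)
k(-586, 67) + 260787 = -586*(25 - 586) + 260787 = -586*(-561) + 260787 = 328746 + 260787 = 589533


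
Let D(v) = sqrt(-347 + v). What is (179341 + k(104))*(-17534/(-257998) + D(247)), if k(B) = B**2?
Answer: 1667106419/128999 + 1901570*I ≈ 12923.0 + 1.9016e+6*I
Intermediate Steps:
(179341 + k(104))*(-17534/(-257998) + D(247)) = (179341 + 104**2)*(-17534/(-257998) + sqrt(-347 + 247)) = (179341 + 10816)*(-17534*(-1/257998) + sqrt(-100)) = 190157*(8767/128999 + 10*I) = 1667106419/128999 + 1901570*I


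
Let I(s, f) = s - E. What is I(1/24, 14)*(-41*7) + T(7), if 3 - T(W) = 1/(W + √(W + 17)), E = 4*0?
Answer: -5543/600 + 2*√6/25 ≈ -9.0424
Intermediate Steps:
E = 0
T(W) = 3 - 1/(W + √(17 + W)) (T(W) = 3 - 1/(W + √(W + 17)) = 3 - 1/(W + √(17 + W)))
I(s, f) = s (I(s, f) = s - 1*0 = s + 0 = s)
I(1/24, 14)*(-41*7) + T(7) = (-41*7)/24 + (-1 + 3*7 + 3*√(17 + 7))/(7 + √(17 + 7)) = (1/24)*(-287) + (-1 + 21 + 3*√24)/(7 + √24) = -287/24 + (-1 + 21 + 3*(2*√6))/(7 + 2*√6) = -287/24 + (-1 + 21 + 6*√6)/(7 + 2*√6) = -287/24 + (20 + 6*√6)/(7 + 2*√6)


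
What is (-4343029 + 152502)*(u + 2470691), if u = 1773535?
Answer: -17785543647102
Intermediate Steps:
(-4343029 + 152502)*(u + 2470691) = (-4343029 + 152502)*(1773535 + 2470691) = -4190527*4244226 = -17785543647102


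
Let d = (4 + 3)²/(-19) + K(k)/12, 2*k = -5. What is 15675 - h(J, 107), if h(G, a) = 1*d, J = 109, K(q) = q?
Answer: 7149071/456 ≈ 15678.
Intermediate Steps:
k = -5/2 (k = (½)*(-5) = -5/2 ≈ -2.5000)
d = -1271/456 (d = (4 + 3)²/(-19) - 5/2/12 = 7²*(-1/19) - 5/2*1/12 = 49*(-1/19) - 5/24 = -49/19 - 5/24 = -1271/456 ≈ -2.7873)
h(G, a) = -1271/456 (h(G, a) = 1*(-1271/456) = -1271/456)
15675 - h(J, 107) = 15675 - 1*(-1271/456) = 15675 + 1271/456 = 7149071/456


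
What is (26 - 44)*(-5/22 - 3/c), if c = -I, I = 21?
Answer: 117/77 ≈ 1.5195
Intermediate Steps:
c = -21 (c = -1*21 = -21)
(26 - 44)*(-5/22 - 3/c) = (26 - 44)*(-5/22 - 3/(-21)) = -18*(-5*1/22 - 3*(-1/21)) = -18*(-5/22 + 1/7) = -18*(-13/154) = 117/77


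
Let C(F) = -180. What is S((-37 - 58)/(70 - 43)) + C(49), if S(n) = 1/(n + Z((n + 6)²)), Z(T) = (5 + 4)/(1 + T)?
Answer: -57482226/318563 ≈ -180.44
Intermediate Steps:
Z(T) = 9/(1 + T)
S(n) = 1/(n + 9/(1 + (6 + n)²)) (S(n) = 1/(n + 9/(1 + (n + 6)²)) = 1/(n + 9/(1 + (6 + n)²)))
S((-37 - 58)/(70 - 43)) + C(49) = (1 + (6 + (-37 - 58)/(70 - 43))²)/(9 + ((-37 - 58)/(70 - 43))*(1 + (6 + (-37 - 58)/(70 - 43))²)) - 180 = (1 + (6 - 95/27)²)/(9 + (-95/27)*(1 + (6 - 95/27)²)) - 180 = (1 + (6 - 95*1/27)²)/(9 + (-95*1/27)*(1 + (6 - 95*1/27)²)) - 180 = (1 + (6 - 95/27)²)/(9 - 95*(1 + (6 - 95/27)²)/27) - 180 = (1 + (67/27)²)/(9 - 95*(1 + (67/27)²)/27) - 180 = (1 + 4489/729)/(9 - 95*(1 + 4489/729)/27) - 180 = (5218/729)/(9 - 95/27*5218/729) - 180 = (5218/729)/(9 - 495710/19683) - 180 = (5218/729)/(-318563/19683) - 180 = -19683/318563*5218/729 - 180 = -140886/318563 - 180 = -57482226/318563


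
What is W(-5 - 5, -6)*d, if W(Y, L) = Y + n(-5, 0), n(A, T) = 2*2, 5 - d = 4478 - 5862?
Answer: -8334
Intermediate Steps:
d = 1389 (d = 5 - (4478 - 5862) = 5 - 1*(-1384) = 5 + 1384 = 1389)
n(A, T) = 4
W(Y, L) = 4 + Y (W(Y, L) = Y + 4 = 4 + Y)
W(-5 - 5, -6)*d = (4 + (-5 - 5))*1389 = (4 - 10)*1389 = -6*1389 = -8334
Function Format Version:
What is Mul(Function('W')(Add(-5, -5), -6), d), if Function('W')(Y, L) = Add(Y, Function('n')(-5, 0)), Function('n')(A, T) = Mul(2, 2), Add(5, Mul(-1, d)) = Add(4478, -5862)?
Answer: -8334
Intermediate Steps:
d = 1389 (d = Add(5, Mul(-1, Add(4478, -5862))) = Add(5, Mul(-1, -1384)) = Add(5, 1384) = 1389)
Function('n')(A, T) = 4
Function('W')(Y, L) = Add(4, Y) (Function('W')(Y, L) = Add(Y, 4) = Add(4, Y))
Mul(Function('W')(Add(-5, -5), -6), d) = Mul(Add(4, Add(-5, -5)), 1389) = Mul(Add(4, -10), 1389) = Mul(-6, 1389) = -8334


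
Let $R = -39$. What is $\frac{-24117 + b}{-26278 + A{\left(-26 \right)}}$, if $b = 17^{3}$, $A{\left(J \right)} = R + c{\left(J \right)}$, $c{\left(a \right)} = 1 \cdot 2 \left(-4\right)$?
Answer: $\frac{19204}{26325} \approx 0.7295$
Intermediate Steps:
$c{\left(a \right)} = -8$ ($c{\left(a \right)} = 2 \left(-4\right) = -8$)
$A{\left(J \right)} = -47$ ($A{\left(J \right)} = -39 - 8 = -47$)
$b = 4913$
$\frac{-24117 + b}{-26278 + A{\left(-26 \right)}} = \frac{-24117 + 4913}{-26278 - 47} = - \frac{19204}{-26325} = \left(-19204\right) \left(- \frac{1}{26325}\right) = \frac{19204}{26325}$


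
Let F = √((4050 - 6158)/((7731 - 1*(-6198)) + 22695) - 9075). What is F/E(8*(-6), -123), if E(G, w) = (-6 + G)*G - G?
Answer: I*√190195818603/12085920 ≈ 0.036085*I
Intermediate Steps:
E(G, w) = -G + G*(-6 + G) (E(G, w) = G*(-6 + G) - G = -G + G*(-6 + G))
F = I*√190195818603/4578 (F = √(-2108/((7731 + 6198) + 22695) - 9075) = √(-2108/(13929 + 22695) - 9075) = √(-2108/36624 - 9075) = √(-2108*1/36624 - 9075) = √(-527/9156 - 9075) = √(-83091227/9156) = I*√190195818603/4578 ≈ 95.263*I)
F/E(8*(-6), -123) = (I*√190195818603/4578)/(((8*(-6))*(-7 + 8*(-6)))) = (I*√190195818603/4578)/((-48*(-7 - 48))) = (I*√190195818603/4578)/((-48*(-55))) = (I*√190195818603/4578)/2640 = (I*√190195818603/4578)*(1/2640) = I*√190195818603/12085920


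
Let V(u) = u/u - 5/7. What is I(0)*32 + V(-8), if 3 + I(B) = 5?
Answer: 450/7 ≈ 64.286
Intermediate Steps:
I(B) = 2 (I(B) = -3 + 5 = 2)
V(u) = 2/7 (V(u) = 1 - 5*⅐ = 1 - 5/7 = 2/7)
I(0)*32 + V(-8) = 2*32 + 2/7 = 64 + 2/7 = 450/7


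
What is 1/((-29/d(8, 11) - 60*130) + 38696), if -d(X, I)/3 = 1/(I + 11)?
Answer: 3/93326 ≈ 3.2145e-5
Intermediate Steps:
d(X, I) = -3/(11 + I) (d(X, I) = -3/(I + 11) = -3/(11 + I))
1/((-29/d(8, 11) - 60*130) + 38696) = 1/((-29/((-3/(11 + 11))) - 60*130) + 38696) = 1/((-29/((-3/22)) - 7800) + 38696) = 1/((-29/((-3*1/22)) - 7800) + 38696) = 1/((-29/(-3/22) - 7800) + 38696) = 1/((-29*(-22/3) - 7800) + 38696) = 1/((638/3 - 7800) + 38696) = 1/(-22762/3 + 38696) = 1/(93326/3) = 3/93326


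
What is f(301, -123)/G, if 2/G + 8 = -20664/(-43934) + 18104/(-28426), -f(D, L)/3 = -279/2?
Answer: -533531491308/312216971 ≈ -1708.8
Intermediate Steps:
f(D, L) = 837/2 (f(D, L) = -(-837)/2 = -3*(-279/2) = 837/2)
G = -312216971/1274866168 (G = 2/(-8 + (-20664/(-43934) + 18104/(-28426))) = 2/(-8 + (-20664*(-1/43934) + 18104*(-1/28426))) = 2/(-8 + (10332/21967 - 9052/14213)) = 2/(-8 - 51996568/312216971) = 2/(-2549732336/312216971) = 2*(-312216971/2549732336) = -312216971/1274866168 ≈ -0.24490)
f(301, -123)/G = 837/(2*(-312216971/1274866168)) = (837/2)*(-1274866168/312216971) = -533531491308/312216971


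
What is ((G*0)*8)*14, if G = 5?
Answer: 0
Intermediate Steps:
((G*0)*8)*14 = ((5*0)*8)*14 = (0*8)*14 = 0*14 = 0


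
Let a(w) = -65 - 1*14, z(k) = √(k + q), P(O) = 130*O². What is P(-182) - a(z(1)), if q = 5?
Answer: 4306199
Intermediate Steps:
z(k) = √(5 + k) (z(k) = √(k + 5) = √(5 + k))
a(w) = -79 (a(w) = -65 - 14 = -79)
P(-182) - a(z(1)) = 130*(-182)² - 1*(-79) = 130*33124 + 79 = 4306120 + 79 = 4306199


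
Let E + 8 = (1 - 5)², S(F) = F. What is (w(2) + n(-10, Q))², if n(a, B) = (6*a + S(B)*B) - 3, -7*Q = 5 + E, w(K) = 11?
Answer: 5659641/2401 ≈ 2357.2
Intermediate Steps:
E = 8 (E = -8 + (1 - 5)² = -8 + (-4)² = -8 + 16 = 8)
Q = -13/7 (Q = -(5 + 8)/7 = -⅐*13 = -13/7 ≈ -1.8571)
n(a, B) = -3 + B² + 6*a (n(a, B) = (6*a + B*B) - 3 = (6*a + B²) - 3 = (B² + 6*a) - 3 = -3 + B² + 6*a)
(w(2) + n(-10, Q))² = (11 + (-3 + (-13/7)² + 6*(-10)))² = (11 + (-3 + 169/49 - 60))² = (11 - 2918/49)² = (-2379/49)² = 5659641/2401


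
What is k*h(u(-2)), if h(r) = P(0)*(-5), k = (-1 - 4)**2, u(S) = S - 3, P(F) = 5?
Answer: -625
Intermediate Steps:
u(S) = -3 + S
k = 25 (k = (-5)**2 = 25)
h(r) = -25 (h(r) = 5*(-5) = -25)
k*h(u(-2)) = 25*(-25) = -625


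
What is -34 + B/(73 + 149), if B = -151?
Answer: -7699/222 ≈ -34.680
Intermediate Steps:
-34 + B/(73 + 149) = -34 - 151/(73 + 149) = -34 - 151/222 = -7699/222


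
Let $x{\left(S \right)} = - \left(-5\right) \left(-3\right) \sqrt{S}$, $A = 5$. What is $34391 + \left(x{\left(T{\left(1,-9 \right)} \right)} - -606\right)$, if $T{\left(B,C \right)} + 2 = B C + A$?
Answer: $34997 - 15 i \sqrt{6} \approx 34997.0 - 36.742 i$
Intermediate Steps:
$T{\left(B,C \right)} = 3 + B C$ ($T{\left(B,C \right)} = -2 + \left(B C + 5\right) = -2 + \left(5 + B C\right) = 3 + B C$)
$x{\left(S \right)} = - 15 \sqrt{S}$ ($x{\left(S \right)} = \left(-1\right) 15 \sqrt{S} = - 15 \sqrt{S}$)
$34391 + \left(x{\left(T{\left(1,-9 \right)} \right)} - -606\right) = 34391 - \left(-606 + 15 \sqrt{3 + 1 \left(-9\right)}\right) = 34391 + \left(- 15 \sqrt{3 - 9} + 606\right) = 34391 + \left(- 15 \sqrt{-6} + 606\right) = 34391 + \left(- 15 i \sqrt{6} + 606\right) = 34391 + \left(606 - 15 i \sqrt{6}\right) = 34997 - 15 i \sqrt{6}$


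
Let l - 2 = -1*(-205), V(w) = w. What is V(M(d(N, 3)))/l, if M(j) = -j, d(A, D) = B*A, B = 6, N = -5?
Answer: 10/69 ≈ 0.14493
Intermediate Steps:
d(A, D) = 6*A
l = 207 (l = 2 - 1*(-205) = 2 + 205 = 207)
V(M(d(N, 3)))/l = -6*(-5)/207 = -1*(-30)*(1/207) = 30*(1/207) = 10/69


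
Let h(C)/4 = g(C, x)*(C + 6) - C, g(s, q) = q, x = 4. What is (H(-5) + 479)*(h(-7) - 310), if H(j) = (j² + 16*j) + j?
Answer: -124862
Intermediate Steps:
h(C) = 96 + 12*C (h(C) = 4*(4*(C + 6) - C) = 4*(4*(6 + C) - C) = 4*((24 + 4*C) - C) = 4*(24 + 3*C) = 96 + 12*C)
H(j) = j² + 17*j
(H(-5) + 479)*(h(-7) - 310) = (-5*(17 - 5) + 479)*((96 + 12*(-7)) - 310) = (-5*12 + 479)*((96 - 84) - 310) = (-60 + 479)*(12 - 310) = 419*(-298) = -124862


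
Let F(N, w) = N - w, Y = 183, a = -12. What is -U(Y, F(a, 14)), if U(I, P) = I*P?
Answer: 4758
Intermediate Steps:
-U(Y, F(a, 14)) = -183*(-12 - 1*14) = -183*(-12 - 14) = -183*(-26) = -1*(-4758) = 4758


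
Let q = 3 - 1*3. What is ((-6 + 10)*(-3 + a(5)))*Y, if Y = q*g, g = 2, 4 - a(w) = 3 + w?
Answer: 0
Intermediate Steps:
a(w) = 1 - w (a(w) = 4 - (3 + w) = 4 + (-3 - w) = 1 - w)
q = 0 (q = 3 - 3 = 0)
Y = 0 (Y = 0*2 = 0)
((-6 + 10)*(-3 + a(5)))*Y = ((-6 + 10)*(-3 + (1 - 1*5)))*0 = (4*(-3 + (1 - 5)))*0 = (4*(-3 - 4))*0 = (4*(-7))*0 = -28*0 = 0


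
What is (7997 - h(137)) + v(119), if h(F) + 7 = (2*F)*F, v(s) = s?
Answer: -29415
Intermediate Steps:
h(F) = -7 + 2*F² (h(F) = -7 + (2*F)*F = -7 + 2*F²)
(7997 - h(137)) + v(119) = (7997 - (-7 + 2*137²)) + 119 = (7997 - (-7 + 2*18769)) + 119 = (7997 - (-7 + 37538)) + 119 = (7997 - 1*37531) + 119 = (7997 - 37531) + 119 = -29534 + 119 = -29415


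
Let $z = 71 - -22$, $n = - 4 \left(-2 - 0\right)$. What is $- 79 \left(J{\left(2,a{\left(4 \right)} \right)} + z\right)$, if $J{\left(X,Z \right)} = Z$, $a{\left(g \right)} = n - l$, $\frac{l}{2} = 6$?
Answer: $-7031$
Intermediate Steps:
$l = 12$ ($l = 2 \cdot 6 = 12$)
$n = 8$ ($n = - 4 \left(-2 + 0\right) = \left(-4\right) \left(-2\right) = 8$)
$a{\left(g \right)} = -4$ ($a{\left(g \right)} = 8 - 12 = -4$)
$z = 93$ ($z = 71 + 22 = 93$)
$- 79 \left(J{\left(2,a{\left(4 \right)} \right)} + z\right) = - 79 \left(-4 + 93\right) = \left(-79\right) 89 = -7031$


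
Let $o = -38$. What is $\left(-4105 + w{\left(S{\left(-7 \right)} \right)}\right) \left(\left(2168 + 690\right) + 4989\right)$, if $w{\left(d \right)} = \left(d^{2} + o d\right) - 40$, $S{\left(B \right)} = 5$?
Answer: $-33820570$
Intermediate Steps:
$w{\left(d \right)} = -40 + d^{2} - 38 d$ ($w{\left(d \right)} = \left(d^{2} - 38 d\right) - 40 = -40 + d^{2} - 38 d$)
$\left(-4105 + w{\left(S{\left(-7 \right)} \right)}\right) \left(\left(2168 + 690\right) + 4989\right) = \left(-4105 - \left(230 - 25\right)\right) \left(\left(2168 + 690\right) + 4989\right) = \left(-4105 - 205\right) \left(2858 + 4989\right) = \left(-4105 - 205\right) 7847 = \left(-4310\right) 7847 = -33820570$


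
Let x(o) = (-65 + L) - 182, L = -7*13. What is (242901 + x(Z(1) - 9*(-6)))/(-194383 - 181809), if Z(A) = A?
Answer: -242563/376192 ≈ -0.64478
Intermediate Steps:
L = -91
x(o) = -338 (x(o) = (-65 - 91) - 182 = -156 - 182 = -338)
(242901 + x(Z(1) - 9*(-6)))/(-194383 - 181809) = (242901 - 338)/(-194383 - 181809) = 242563/(-376192) = 242563*(-1/376192) = -242563/376192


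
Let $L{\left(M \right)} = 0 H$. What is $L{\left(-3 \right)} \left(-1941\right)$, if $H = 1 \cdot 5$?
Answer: $0$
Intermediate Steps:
$H = 5$
$L{\left(M \right)} = 0$ ($L{\left(M \right)} = 0 \cdot 5 = 0$)
$L{\left(-3 \right)} \left(-1941\right) = 0 \left(-1941\right) = 0$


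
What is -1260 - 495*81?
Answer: -41355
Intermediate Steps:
-1260 - 495*81 = -1260 - 99*405 = -1260 - 40095 = -41355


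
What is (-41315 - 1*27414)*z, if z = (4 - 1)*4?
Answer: -824748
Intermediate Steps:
z = 12 (z = 3*4 = 12)
(-41315 - 1*27414)*z = (-41315 - 1*27414)*12 = (-41315 - 27414)*12 = -68729*12 = -824748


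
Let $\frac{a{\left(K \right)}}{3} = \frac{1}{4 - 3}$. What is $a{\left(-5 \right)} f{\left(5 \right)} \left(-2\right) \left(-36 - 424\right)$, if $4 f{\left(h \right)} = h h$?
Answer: $17250$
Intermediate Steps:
$f{\left(h \right)} = \frac{h^{2}}{4}$ ($f{\left(h \right)} = \frac{h h}{4} = \frac{h^{2}}{4}$)
$a{\left(K \right)} = 3$ ($a{\left(K \right)} = \frac{3}{4 - 3} = \frac{3}{1} = 3 \cdot 1 = 3$)
$a{\left(-5 \right)} f{\left(5 \right)} \left(-2\right) \left(-36 - 424\right) = 3 \frac{5^{2}}{4} \left(-2\right) \left(-36 - 424\right) = 3 \cdot \frac{1}{4} \cdot 25 \left(-2\right) \left(-460\right) = 3 \cdot \frac{25}{4} \left(-2\right) \left(-460\right) = \frac{75}{4} \left(-2\right) \left(-460\right) = \left(- \frac{75}{2}\right) \left(-460\right) = 17250$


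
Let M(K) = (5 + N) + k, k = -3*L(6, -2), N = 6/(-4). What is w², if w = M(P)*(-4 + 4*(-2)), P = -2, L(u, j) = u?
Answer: 30276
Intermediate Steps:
N = -3/2 (N = 6*(-¼) = -3/2 ≈ -1.5000)
k = -18 (k = -3*6 = -18)
M(K) = -29/2 (M(K) = (5 - 3/2) - 18 = 7/2 - 18 = -29/2)
w = 174 (w = -29*(-4 + 4*(-2))/2 = -29*(-4 - 8)/2 = -29/2*(-12) = 174)
w² = 174² = 30276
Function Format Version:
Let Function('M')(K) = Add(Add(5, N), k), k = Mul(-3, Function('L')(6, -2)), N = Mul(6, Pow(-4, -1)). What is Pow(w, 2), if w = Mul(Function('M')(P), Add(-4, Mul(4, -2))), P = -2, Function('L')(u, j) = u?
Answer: 30276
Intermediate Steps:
N = Rational(-3, 2) (N = Mul(6, Rational(-1, 4)) = Rational(-3, 2) ≈ -1.5000)
k = -18 (k = Mul(-3, 6) = -18)
Function('M')(K) = Rational(-29, 2) (Function('M')(K) = Add(Add(5, Rational(-3, 2)), -18) = Add(Rational(7, 2), -18) = Rational(-29, 2))
w = 174 (w = Mul(Rational(-29, 2), Add(-4, Mul(4, -2))) = Mul(Rational(-29, 2), Add(-4, -8)) = Mul(Rational(-29, 2), -12) = 174)
Pow(w, 2) = Pow(174, 2) = 30276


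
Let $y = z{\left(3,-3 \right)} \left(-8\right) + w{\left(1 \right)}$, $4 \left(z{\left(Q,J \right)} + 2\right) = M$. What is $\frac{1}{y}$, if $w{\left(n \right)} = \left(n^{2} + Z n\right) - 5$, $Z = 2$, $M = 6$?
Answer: $\frac{1}{2} \approx 0.5$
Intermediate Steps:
$z{\left(Q,J \right)} = - \frac{1}{2}$ ($z{\left(Q,J \right)} = -2 + \frac{1}{4} \cdot 6 = -2 + \frac{3}{2} = - \frac{1}{2}$)
$w{\left(n \right)} = -5 + n^{2} + 2 n$ ($w{\left(n \right)} = \left(n^{2} + 2 n\right) - 5 = -5 + n^{2} + 2 n$)
$y = 2$ ($y = \left(- \frac{1}{2}\right) \left(-8\right) + \left(-5 + 1^{2} + 2 \cdot 1\right) = 4 + \left(-5 + 1 + 2\right) = 4 - 2 = 2$)
$\frac{1}{y} = \frac{1}{2}$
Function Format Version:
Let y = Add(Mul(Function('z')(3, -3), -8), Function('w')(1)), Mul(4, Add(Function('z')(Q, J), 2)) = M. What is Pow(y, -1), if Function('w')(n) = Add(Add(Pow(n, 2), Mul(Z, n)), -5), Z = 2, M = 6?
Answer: Rational(1, 2) ≈ 0.50000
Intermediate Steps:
Function('z')(Q, J) = Rational(-1, 2) (Function('z')(Q, J) = Add(-2, Mul(Rational(1, 4), 6)) = Add(-2, Rational(3, 2)) = Rational(-1, 2))
Function('w')(n) = Add(-5, Pow(n, 2), Mul(2, n)) (Function('w')(n) = Add(Add(Pow(n, 2), Mul(2, n)), -5) = Add(-5, Pow(n, 2), Mul(2, n)))
y = 2 (y = Add(Mul(Rational(-1, 2), -8), Add(-5, Pow(1, 2), Mul(2, 1))) = Add(4, Add(-5, 1, 2)) = Add(4, -2) = 2)
Pow(y, -1) = Pow(2, -1) = Rational(1, 2)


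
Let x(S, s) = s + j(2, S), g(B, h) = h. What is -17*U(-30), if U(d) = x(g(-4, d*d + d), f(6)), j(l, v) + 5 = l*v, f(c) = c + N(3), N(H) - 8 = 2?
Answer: -29767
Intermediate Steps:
N(H) = 10 (N(H) = 8 + 2 = 10)
f(c) = 10 + c (f(c) = c + 10 = 10 + c)
j(l, v) = -5 + l*v
x(S, s) = -5 + s + 2*S (x(S, s) = s + (-5 + 2*S) = -5 + s + 2*S)
U(d) = 11 + 2*d + 2*d² (U(d) = -5 + (10 + 6) + 2*(d*d + d) = -5 + 16 + 2*(d² + d) = -5 + 16 + 2*(d + d²) = -5 + 16 + (2*d + 2*d²) = 11 + 2*d + 2*d²)
-17*U(-30) = -17*(11 + 2*(-30)*(1 - 30)) = -17*(11 + 2*(-30)*(-29)) = -17*(11 + 1740) = -17*1751 = -29767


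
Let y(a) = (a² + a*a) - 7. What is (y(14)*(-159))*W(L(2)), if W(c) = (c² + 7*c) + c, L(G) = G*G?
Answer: -2938320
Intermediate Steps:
L(G) = G²
y(a) = -7 + 2*a² (y(a) = (a² + a²) - 7 = 2*a² - 7 = -7 + 2*a²)
W(c) = c² + 8*c
(y(14)*(-159))*W(L(2)) = ((-7 + 2*14²)*(-159))*(2²*(8 + 2²)) = ((-7 + 2*196)*(-159))*(4*(8 + 4)) = ((-7 + 392)*(-159))*(4*12) = (385*(-159))*48 = -61215*48 = -2938320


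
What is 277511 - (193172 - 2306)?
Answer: 86645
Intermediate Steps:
277511 - (193172 - 2306) = 277511 - 1*190866 = 277511 - 190866 = 86645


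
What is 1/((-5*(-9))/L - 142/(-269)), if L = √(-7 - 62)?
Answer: 878554/49307447 + 1085415*I*√69/49307447 ≈ 0.017818 + 0.18286*I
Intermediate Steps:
L = I*√69 (L = √(-69) = I*√69 ≈ 8.3066*I)
1/((-5*(-9))/L - 142/(-269)) = 1/((-5*(-9))/((I*√69)) - 142/(-269)) = 1/(45*(-I*√69/69) - 142*(-1/269)) = 1/(-15*I*√69/23 + 142/269) = 1/(142/269 - 15*I*√69/23)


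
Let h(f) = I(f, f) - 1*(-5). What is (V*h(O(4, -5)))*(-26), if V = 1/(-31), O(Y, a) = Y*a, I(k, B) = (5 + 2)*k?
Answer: -3510/31 ≈ -113.23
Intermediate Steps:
I(k, B) = 7*k
h(f) = 5 + 7*f (h(f) = 7*f - 1*(-5) = 7*f + 5 = 5 + 7*f)
V = -1/31 ≈ -0.032258
(V*h(O(4, -5)))*(-26) = -(5 + 7*(4*(-5)))/31*(-26) = -(5 + 7*(-20))/31*(-26) = -(5 - 140)/31*(-26) = -1/31*(-135)*(-26) = (135/31)*(-26) = -3510/31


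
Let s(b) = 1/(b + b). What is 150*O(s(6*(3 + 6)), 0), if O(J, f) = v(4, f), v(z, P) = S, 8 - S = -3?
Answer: 1650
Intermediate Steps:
S = 11 (S = 8 - 1*(-3) = 8 + 3 = 11)
v(z, P) = 11
s(b) = 1/(2*b)
O(J, f) = 11
150*O(s(6*(3 + 6)), 0) = 150*11 = 1650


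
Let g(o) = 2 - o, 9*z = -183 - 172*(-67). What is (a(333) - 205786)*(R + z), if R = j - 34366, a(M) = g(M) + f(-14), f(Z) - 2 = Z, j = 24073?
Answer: 16757463184/9 ≈ 1.8619e+9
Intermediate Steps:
z = 11341/9 (z = (-183 - 172*(-67))/9 = (-183 + 11524)/9 = (⅑)*11341 = 11341/9 ≈ 1260.1)
f(Z) = 2 + Z
a(M) = -10 - M (a(M) = (2 - M) + (2 - 14) = (2 - M) - 12 = -10 - M)
R = -10293 (R = 24073 - 34366 = -10293)
(a(333) - 205786)*(R + z) = ((-10 - 1*333) - 205786)*(-10293 + 11341/9) = ((-10 - 333) - 205786)*(-81296/9) = (-343 - 205786)*(-81296/9) = -206129*(-81296/9) = 16757463184/9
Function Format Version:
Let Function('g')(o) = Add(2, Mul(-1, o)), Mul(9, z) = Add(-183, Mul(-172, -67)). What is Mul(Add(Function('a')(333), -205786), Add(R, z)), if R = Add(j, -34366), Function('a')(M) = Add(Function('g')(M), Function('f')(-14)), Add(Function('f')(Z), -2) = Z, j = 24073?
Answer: Rational(16757463184, 9) ≈ 1.8619e+9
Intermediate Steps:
z = Rational(11341, 9) (z = Mul(Rational(1, 9), Add(-183, Mul(-172, -67))) = Mul(Rational(1, 9), Add(-183, 11524)) = Mul(Rational(1, 9), 11341) = Rational(11341, 9) ≈ 1260.1)
Function('f')(Z) = Add(2, Z)
Function('a')(M) = Add(-10, Mul(-1, M)) (Function('a')(M) = Add(Add(2, Mul(-1, M)), Add(2, -14)) = Add(Add(2, Mul(-1, M)), -12) = Add(-10, Mul(-1, M)))
R = -10293 (R = Add(24073, -34366) = -10293)
Mul(Add(Function('a')(333), -205786), Add(R, z)) = Mul(Add(Add(-10, Mul(-1, 333)), -205786), Add(-10293, Rational(11341, 9))) = Mul(Add(Add(-10, -333), -205786), Rational(-81296, 9)) = Mul(Add(-343, -205786), Rational(-81296, 9)) = Mul(-206129, Rational(-81296, 9)) = Rational(16757463184, 9)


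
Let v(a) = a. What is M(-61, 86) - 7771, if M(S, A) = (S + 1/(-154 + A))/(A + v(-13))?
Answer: -38579393/4964 ≈ -7771.8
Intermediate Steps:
M(S, A) = (S + 1/(-154 + A))/(-13 + A) (M(S, A) = (S + 1/(-154 + A))/(A - 13) = (S + 1/(-154 + A))/(-13 + A))
M(-61, 86) - 7771 = (1 - 154*(-61) + 86*(-61))/(2002 + 86² - 167*86) - 7771 = (1 + 9394 - 5246)/(2002 + 7396 - 14362) - 7771 = 4149/(-4964) - 7771 = -1/4964*4149 - 7771 = -4149/4964 - 7771 = -38579393/4964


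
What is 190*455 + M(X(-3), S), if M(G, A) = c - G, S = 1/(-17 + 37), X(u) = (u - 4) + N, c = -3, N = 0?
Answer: 86454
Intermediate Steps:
X(u) = -4 + u (X(u) = (u - 4) + 0 = (-4 + u) + 0 = -4 + u)
S = 1/20 ≈ 0.050000
M(G, A) = -3 - G
190*455 + M(X(-3), S) = 190*455 + (-3 - (-4 - 3)) = 86450 + (-3 - 1*(-7)) = 86450 + (-3 + 7) = 86450 + 4 = 86454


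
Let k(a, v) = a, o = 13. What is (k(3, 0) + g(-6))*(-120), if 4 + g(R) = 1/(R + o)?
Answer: 720/7 ≈ 102.86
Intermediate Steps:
g(R) = -4 + 1/(13 + R) (g(R) = -4 + 1/(R + 13) = -4 + 1/(13 + R))
(k(3, 0) + g(-6))*(-120) = (3 + (-51 - 4*(-6))/(13 - 6))*(-120) = (3 + (-51 + 24)/7)*(-120) = (3 + (⅐)*(-27))*(-120) = (3 - 27/7)*(-120) = -6/7*(-120) = 720/7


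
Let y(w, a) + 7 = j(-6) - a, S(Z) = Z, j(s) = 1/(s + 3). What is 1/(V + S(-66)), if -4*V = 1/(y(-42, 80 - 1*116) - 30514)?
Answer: -365824/24144381 ≈ -0.015152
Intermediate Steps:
j(s) = 1/(3 + s)
y(w, a) = -22/3 - a (y(w, a) = -7 + (1/(3 - 6) - a) = -7 + (1/(-3) - a) = -7 + (-⅓ - a) = -22/3 - a)
V = 3/365824 (V = -1/(4*((-22/3 - (80 - 1*116)) - 30514)) = -1/(4*((-22/3 - (80 - 116)) - 30514)) = -1/(4*((-22/3 - 1*(-36)) - 30514)) = -1/(4*((-22/3 + 36) - 30514)) = -1/(4*(86/3 - 30514)) = -1/(4*(-91456/3)) = -¼*(-3/91456) = 3/365824 ≈ 8.2007e-6)
1/(V + S(-66)) = 1/(3/365824 - 66) = 1/(-24144381/365824) = -365824/24144381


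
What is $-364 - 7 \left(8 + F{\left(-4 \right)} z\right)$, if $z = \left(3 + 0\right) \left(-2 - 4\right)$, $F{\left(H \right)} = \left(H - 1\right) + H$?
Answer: $-1554$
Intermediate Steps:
$F{\left(H \right)} = -1 + 2 H$ ($F{\left(H \right)} = \left(-1 + H\right) + H = -1 + 2 H$)
$z = -18$ ($z = 3 \left(-6\right) = -18$)
$-364 - 7 \left(8 + F{\left(-4 \right)} z\right) = -364 - 7 \left(8 + \left(-1 + 2 \left(-4\right)\right) \left(-18\right)\right) = -364 - 7 \left(8 + \left(-1 - 8\right) \left(-18\right)\right) = -364 - 7 \left(8 - -162\right) = -364 - 7 \left(8 + 162\right) = -364 - 1190 = -1554$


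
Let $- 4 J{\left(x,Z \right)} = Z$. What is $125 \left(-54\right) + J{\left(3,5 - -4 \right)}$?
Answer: $- \frac{27009}{4} \approx -6752.3$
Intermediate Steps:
$J{\left(x,Z \right)} = - \frac{Z}{4}$
$125 \left(-54\right) + J{\left(3,5 - -4 \right)} = 125 \left(-54\right) - \frac{5 - -4}{4} = -6750 - \frac{5 + 4}{4} = -6750 - \frac{9}{4} = - \frac{27009}{4}$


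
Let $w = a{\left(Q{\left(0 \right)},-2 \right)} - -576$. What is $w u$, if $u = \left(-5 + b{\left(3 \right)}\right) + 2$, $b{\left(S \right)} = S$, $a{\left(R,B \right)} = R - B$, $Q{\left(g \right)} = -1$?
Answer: $0$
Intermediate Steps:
$w = 577$ ($w = \left(-1 - -2\right) - -576 = \left(-1 + 2\right) + 576 = 1 + 576 = 577$)
$u = 0$ ($u = \left(-5 + 3\right) + 2 = -2 + 2 = 0$)
$w u = 577 \cdot 0 = 0$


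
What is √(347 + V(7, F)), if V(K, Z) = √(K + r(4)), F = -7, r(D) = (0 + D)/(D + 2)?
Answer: √(3123 + 3*√69)/3 ≈ 18.702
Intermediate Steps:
r(D) = D/(2 + D)
V(K, Z) = √(⅔ + K) (V(K, Z) = √(K + 4/(2 + 4)) = √(K + 4/6) = √(K + 4*(⅙)) = √(K + ⅔) = √(⅔ + K))
√(347 + V(7, F)) = √(347 + √(6 + 9*7)/3) = √(347 + √(6 + 63)/3) = √(347 + √69/3)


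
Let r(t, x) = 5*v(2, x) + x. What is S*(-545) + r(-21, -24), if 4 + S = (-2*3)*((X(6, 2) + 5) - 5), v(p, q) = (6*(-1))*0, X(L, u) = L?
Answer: 21776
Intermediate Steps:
v(p, q) = 0 (v(p, q) = -6*0 = 0)
r(t, x) = x (r(t, x) = 5*0 + x = 0 + x = x)
S = -40 (S = -4 + (-2*3)*((6 + 5) - 5) = -4 - 6*(11 - 5) = -4 - 6*6 = -4 - 36 = -40)
S*(-545) + r(-21, -24) = -40*(-545) - 24 = 21800 - 24 = 21776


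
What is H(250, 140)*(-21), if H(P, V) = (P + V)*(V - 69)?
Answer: -581490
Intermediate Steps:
H(P, V) = (-69 + V)*(P + V) (H(P, V) = (P + V)*(-69 + V) = (-69 + V)*(P + V))
H(250, 140)*(-21) = (140² - 69*250 - 69*140 + 250*140)*(-21) = (19600 - 17250 - 9660 + 35000)*(-21) = 27690*(-21) = -581490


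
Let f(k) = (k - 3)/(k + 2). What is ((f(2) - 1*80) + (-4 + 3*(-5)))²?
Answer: 157609/16 ≈ 9850.6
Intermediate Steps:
f(k) = (-3 + k)/(2 + k)
((f(2) - 1*80) + (-4 + 3*(-5)))² = (((-3 + 2)/(2 + 2) - 1*80) + (-4 + 3*(-5)))² = ((-1/4 - 80) + (-4 - 15))² = (((¼)*(-1) - 80) - 19)² = ((-¼ - 80) - 19)² = (-321/4 - 19)² = (-397/4)² = 157609/16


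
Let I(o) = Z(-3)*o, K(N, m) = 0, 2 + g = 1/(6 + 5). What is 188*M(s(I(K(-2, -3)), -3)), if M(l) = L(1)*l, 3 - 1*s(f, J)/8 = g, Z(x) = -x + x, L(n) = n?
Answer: 81216/11 ≈ 7383.3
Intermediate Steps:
Z(x) = 0
g = -21/11 (g = -2 + 1/(6 + 5) = -2 + 1/11 = -21/11 ≈ -1.9091)
I(o) = 0 (I(o) = 0*o = 0)
s(f, J) = 432/11 (s(f, J) = 24 - 8*(-21/11) = 24 + 168/11 = 432/11)
M(l) = l (M(l) = 1*l = l)
188*M(s(I(K(-2, -3)), -3)) = 188*(432/11) = 81216/11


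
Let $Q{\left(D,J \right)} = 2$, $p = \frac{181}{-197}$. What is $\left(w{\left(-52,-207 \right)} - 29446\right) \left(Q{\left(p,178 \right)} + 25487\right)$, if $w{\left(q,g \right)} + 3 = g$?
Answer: $-755901784$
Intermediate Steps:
$p = - \frac{181}{197}$ ($p = 181 \left(- \frac{1}{197}\right) = - \frac{181}{197} \approx -0.91878$)
$w{\left(q,g \right)} = -3 + g$
$\left(w{\left(-52,-207 \right)} - 29446\right) \left(Q{\left(p,178 \right)} + 25487\right) = \left(\left(-3 - 207\right) - 29446\right) \left(2 + 25487\right) = \left(-210 - 29446\right) 25489 = \left(-29656\right) 25489 = -755901784$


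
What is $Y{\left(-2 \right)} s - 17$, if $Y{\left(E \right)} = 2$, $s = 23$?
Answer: $29$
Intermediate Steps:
$Y{\left(-2 \right)} s - 17 = 2 \cdot 23 - 17 = 46 - 17 = 29$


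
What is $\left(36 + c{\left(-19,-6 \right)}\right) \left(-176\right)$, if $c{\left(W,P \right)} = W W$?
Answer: $-69872$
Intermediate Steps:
$c{\left(W,P \right)} = W^{2}$
$\left(36 + c{\left(-19,-6 \right)}\right) \left(-176\right) = \left(36 + \left(-19\right)^{2}\right) \left(-176\right) = \left(36 + 361\right) \left(-176\right) = 397 \left(-176\right) = -69872$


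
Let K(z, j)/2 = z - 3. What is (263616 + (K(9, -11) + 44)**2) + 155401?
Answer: 422153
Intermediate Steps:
K(z, j) = -6 + 2*z (K(z, j) = 2*(z - 3) = 2*(-3 + z) = -6 + 2*z)
(263616 + (K(9, -11) + 44)**2) + 155401 = (263616 + ((-6 + 2*9) + 44)**2) + 155401 = (263616 + ((-6 + 18) + 44)**2) + 155401 = (263616 + (12 + 44)**2) + 155401 = (263616 + 56**2) + 155401 = (263616 + 3136) + 155401 = 266752 + 155401 = 422153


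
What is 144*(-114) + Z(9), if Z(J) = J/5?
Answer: -82071/5 ≈ -16414.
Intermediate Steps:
Z(J) = J/5 (Z(J) = J*(1/5) = J/5)
144*(-114) + Z(9) = 144*(-114) + (1/5)*9 = -16416 + 9/5 = -82071/5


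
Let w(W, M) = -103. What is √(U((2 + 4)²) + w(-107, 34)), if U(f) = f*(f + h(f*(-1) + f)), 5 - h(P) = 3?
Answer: √1265 ≈ 35.567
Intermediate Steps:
h(P) = 2 (h(P) = 5 - 1*3 = 5 - 3 = 2)
U(f) = f*(2 + f) (U(f) = f*(f + 2) = f*(2 + f))
√(U((2 + 4)²) + w(-107, 34)) = √((2 + 4)²*(2 + (2 + 4)²) - 103) = √(6²*(2 + 6²) - 103) = √(36*(2 + 36) - 103) = √(36*38 - 103) = √(1368 - 103) = √1265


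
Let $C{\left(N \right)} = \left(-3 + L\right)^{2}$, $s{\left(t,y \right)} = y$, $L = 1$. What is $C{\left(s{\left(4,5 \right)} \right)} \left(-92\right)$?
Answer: $-368$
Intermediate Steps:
$C{\left(N \right)} = 4$ ($C{\left(N \right)} = \left(-3 + 1\right)^{2} = \left(-2\right)^{2} = 4$)
$C{\left(s{\left(4,5 \right)} \right)} \left(-92\right) = 4 \left(-92\right) = -368$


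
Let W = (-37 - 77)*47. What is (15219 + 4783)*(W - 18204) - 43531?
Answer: -471330655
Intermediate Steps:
W = -5358 (W = -114*47 = -5358)
(15219 + 4783)*(W - 18204) - 43531 = (15219 + 4783)*(-5358 - 18204) - 43531 = 20002*(-23562) - 43531 = -471287124 - 43531 = -471330655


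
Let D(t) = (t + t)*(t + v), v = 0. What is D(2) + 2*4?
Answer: 16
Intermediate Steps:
D(t) = 2*t**2 (D(t) = (t + t)*(t + 0) = (2*t)*t = 2*t**2)
D(2) + 2*4 = 2*2**2 + 2*4 = 2*4 + 8 = 8 + 8 = 16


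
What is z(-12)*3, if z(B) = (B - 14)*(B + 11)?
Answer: 78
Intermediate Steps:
z(B) = (-14 + B)*(11 + B)
z(-12)*3 = (-154 + (-12)² - 3*(-12))*3 = (-154 + 144 + 36)*3 = 26*3 = 78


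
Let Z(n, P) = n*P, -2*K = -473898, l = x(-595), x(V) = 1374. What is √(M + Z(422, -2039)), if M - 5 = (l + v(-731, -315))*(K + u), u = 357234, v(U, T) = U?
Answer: 4*√23824951 ≈ 19524.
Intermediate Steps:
l = 1374
K = 236949 (K = -½*(-473898) = 236949)
Z(n, P) = P*n
M = 382059674 (M = 5 + (1374 - 731)*(236949 + 357234) = 5 + 643*594183 = 5 + 382059669 = 382059674)
√(M + Z(422, -2039)) = √(382059674 - 2039*422) = √(382059674 - 860458) = √381199216 = 4*√23824951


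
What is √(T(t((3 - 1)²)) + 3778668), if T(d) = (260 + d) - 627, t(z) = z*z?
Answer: 267*√53 ≈ 1943.8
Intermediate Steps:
t(z) = z²
T(d) = -367 + d
√(T(t((3 - 1)²)) + 3778668) = √((-367 + ((3 - 1)²)²) + 3778668) = √((-367 + (2²)²) + 3778668) = √((-367 + 4²) + 3778668) = √((-367 + 16) + 3778668) = √(-351 + 3778668) = √3778317 = 267*√53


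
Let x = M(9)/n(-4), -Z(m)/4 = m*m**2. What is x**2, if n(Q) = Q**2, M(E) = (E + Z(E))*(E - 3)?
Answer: 76055841/64 ≈ 1.1884e+6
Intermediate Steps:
Z(m) = -4*m**3 (Z(m) = -4*m*m**2 = -4*m**3)
M(E) = (-3 + E)*(E - 4*E**3) (M(E) = (E - 4*E**3)*(E - 3) = (E - 4*E**3)*(-3 + E) = (-3 + E)*(E - 4*E**3))
x = -8721/8 (x = (9*(-3 + 9 - 4*9**3 + 12*9**2))/((-4)**2) = (9*(-3 + 9 - 4*729 + 12*81))/16 = (9*(-3 + 9 - 2916 + 972))*(1/16) = (9*(-1938))*(1/16) = -17442*1/16 = -8721/8 ≈ -1090.1)
x**2 = (-8721/8)**2 = 76055841/64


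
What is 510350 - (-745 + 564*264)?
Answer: 362199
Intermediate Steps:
510350 - (-745 + 564*264) = 510350 - (-745 + 148896) = 510350 - 1*148151 = 510350 - 148151 = 362199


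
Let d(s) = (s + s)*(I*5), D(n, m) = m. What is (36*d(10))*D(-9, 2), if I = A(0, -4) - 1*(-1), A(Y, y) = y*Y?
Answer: 7200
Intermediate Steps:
A(Y, y) = Y*y
I = 1 (I = 0*(-4) - 1*(-1) = 0 + 1 = 1)
d(s) = 10*s (d(s) = (s + s)*(1*5) = (2*s)*5 = 10*s)
(36*d(10))*D(-9, 2) = (36*(10*10))*2 = (36*100)*2 = 3600*2 = 7200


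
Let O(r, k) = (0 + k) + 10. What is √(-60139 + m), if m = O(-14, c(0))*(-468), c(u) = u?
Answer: I*√64819 ≈ 254.6*I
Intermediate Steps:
O(r, k) = 10 + k (O(r, k) = k + 10 = 10 + k)
m = -4680 (m = (10 + 0)*(-468) = 10*(-468) = -4680)
√(-60139 + m) = √(-60139 - 4680) = √(-64819) = I*√64819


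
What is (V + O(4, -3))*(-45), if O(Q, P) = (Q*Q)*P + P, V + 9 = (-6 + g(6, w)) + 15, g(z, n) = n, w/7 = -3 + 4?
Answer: 1980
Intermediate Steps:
w = 7 (w = 7*(-3 + 4) = 7*1 = 7)
V = 7 (V = -9 + ((-6 + 7) + 15) = -9 + (1 + 15) = -9 + 16 = 7)
O(Q, P) = P + P*Q**2 (O(Q, P) = Q**2*P + P = P*Q**2 + P = P + P*Q**2)
(V + O(4, -3))*(-45) = (7 - 3*(1 + 4**2))*(-45) = (7 - 3*(1 + 16))*(-45) = (7 - 3*17)*(-45) = (7 - 51)*(-45) = -44*(-45) = 1980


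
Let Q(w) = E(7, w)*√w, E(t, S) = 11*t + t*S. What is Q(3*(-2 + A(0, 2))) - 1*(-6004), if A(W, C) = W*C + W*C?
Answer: 6004 + 35*I*√6 ≈ 6004.0 + 85.732*I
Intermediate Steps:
E(t, S) = 11*t + S*t
A(W, C) = 2*C*W (A(W, C) = C*W + C*W = 2*C*W)
Q(w) = √w*(77 + 7*w) (Q(w) = (7*(11 + w))*√w = (77 + 7*w)*√w = √w*(77 + 7*w))
Q(3*(-2 + A(0, 2))) - 1*(-6004) = 7*√(3*(-2 + 2*2*0))*(11 + 3*(-2 + 2*2*0)) - 1*(-6004) = 7*√(3*(-2 + 0))*(11 + 3*(-2 + 0)) + 6004 = 7*√(3*(-2))*(11 + 3*(-2)) + 6004 = 7*√(-6)*(11 - 6) + 6004 = 7*(I*√6)*5 + 6004 = 35*I*√6 + 6004 = 6004 + 35*I*√6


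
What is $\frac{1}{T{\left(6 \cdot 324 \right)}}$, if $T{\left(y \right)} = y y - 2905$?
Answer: $\frac{1}{3776231} \approx 2.6481 \cdot 10^{-7}$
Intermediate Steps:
$T{\left(y \right)} = -2905 + y^{2}$ ($T{\left(y \right)} = y^{2} - 2905 = -2905 + y^{2}$)
$\frac{1}{T{\left(6 \cdot 324 \right)}} = \frac{1}{-2905 + \left(6 \cdot 324\right)^{2}} = \frac{1}{-2905 + 1944^{2}} = \frac{1}{-2905 + 3779136} = \frac{1}{3776231}$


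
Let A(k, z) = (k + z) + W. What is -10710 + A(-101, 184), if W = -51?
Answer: -10678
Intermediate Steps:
A(k, z) = -51 + k + z (A(k, z) = (k + z) - 51 = -51 + k + z)
-10710 + A(-101, 184) = -10710 + (-51 - 101 + 184) = -10710 + 32 = -10678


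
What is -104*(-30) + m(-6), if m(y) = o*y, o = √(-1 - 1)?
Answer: 3120 - 6*I*√2 ≈ 3120.0 - 8.4853*I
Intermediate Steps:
o = I*√2 (o = √(-2) = I*√2 ≈ 1.4142*I)
m(y) = I*y*√2 (m(y) = (I*√2)*y = I*y*√2)
-104*(-30) + m(-6) = -104*(-30) + I*(-6)*√2 = 3120 - 6*I*√2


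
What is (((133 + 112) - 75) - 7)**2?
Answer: 26569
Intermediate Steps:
(((133 + 112) - 75) - 7)**2 = ((245 - 75) - 7)**2 = (170 - 7)**2 = 163**2 = 26569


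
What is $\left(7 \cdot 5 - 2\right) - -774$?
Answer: $807$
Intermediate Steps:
$\left(7 \cdot 5 - 2\right) - -774 = \left(35 - 2\right) + 774 = 33 + 774 = 807$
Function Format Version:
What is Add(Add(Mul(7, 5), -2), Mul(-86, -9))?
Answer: 807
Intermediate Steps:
Add(Add(Mul(7, 5), -2), Mul(-86, -9)) = Add(Add(35, -2), 774) = Add(33, 774) = 807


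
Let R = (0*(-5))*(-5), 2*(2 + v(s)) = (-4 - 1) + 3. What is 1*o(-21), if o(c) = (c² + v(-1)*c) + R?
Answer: 504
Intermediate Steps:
v(s) = -3 (v(s) = -2 + ((-4 - 1) + 3)/2 = -2 + (-5 + 3)/2 = -2 + (½)*(-2) = -2 - 1 = -3)
R = 0 (R = 0*(-5) = 0)
o(c) = c² - 3*c (o(c) = (c² - 3*c) + 0 = c² - 3*c)
1*o(-21) = 1*(-21*(-3 - 21)) = 1*(-21*(-24)) = 1*504 = 504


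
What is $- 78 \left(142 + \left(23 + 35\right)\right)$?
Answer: $-15600$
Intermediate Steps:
$- 78 \left(142 + \left(23 + 35\right)\right) = - 78 \left(142 + 58\right) = \left(-78\right) 200 = -15600$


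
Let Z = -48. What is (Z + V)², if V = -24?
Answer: 5184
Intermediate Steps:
(Z + V)² = (-48 - 24)² = (-72)² = 5184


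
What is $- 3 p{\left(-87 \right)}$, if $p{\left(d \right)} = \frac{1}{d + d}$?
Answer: $\frac{1}{58} \approx 0.017241$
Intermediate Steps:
$p{\left(d \right)} = \frac{1}{2 d}$
$- 3 p{\left(-87 \right)} = - 3 \frac{1}{2 \left(-87\right)} = - 3 \cdot \frac{1}{2} \left(- \frac{1}{87}\right) = \left(-3\right) \left(- \frac{1}{174}\right) = \frac{1}{58}$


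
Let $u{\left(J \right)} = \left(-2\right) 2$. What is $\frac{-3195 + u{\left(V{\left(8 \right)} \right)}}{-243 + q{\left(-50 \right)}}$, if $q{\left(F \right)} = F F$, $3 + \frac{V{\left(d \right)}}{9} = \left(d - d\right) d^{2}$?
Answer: $- \frac{3199}{2257} \approx -1.4174$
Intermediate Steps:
$V{\left(d \right)} = -27$ ($V{\left(d \right)} = -27 + 9 \left(d - d\right) d^{2} = -27 + 9 \cdot 0 d^{2} = -27 + 9 \cdot 0 = -27 + 0 = -27$)
$q{\left(F \right)} = F^{2}$
$u{\left(J \right)} = -4$
$\frac{-3195 + u{\left(V{\left(8 \right)} \right)}}{-243 + q{\left(-50 \right)}} = \frac{-3195 - 4}{-243 + \left(-50\right)^{2}} = - \frac{3199}{-243 + 2500} = - \frac{3199}{2257}$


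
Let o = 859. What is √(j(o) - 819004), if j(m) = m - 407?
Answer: 2*I*√204638 ≈ 904.74*I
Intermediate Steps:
j(m) = -407 + m
√(j(o) - 819004) = √((-407 + 859) - 819004) = √(452 - 819004) = √(-818552) = 2*I*√204638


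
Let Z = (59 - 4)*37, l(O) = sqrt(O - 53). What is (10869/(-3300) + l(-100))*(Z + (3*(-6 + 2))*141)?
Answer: -1242689/1100 + 1029*I*sqrt(17) ≈ -1129.7 + 4242.7*I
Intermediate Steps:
l(O) = sqrt(-53 + O)
Z = 2035 (Z = 55*37 = 2035)
(10869/(-3300) + l(-100))*(Z + (3*(-6 + 2))*141) = (10869/(-3300) + sqrt(-53 - 100))*(2035 + (3*(-6 + 2))*141) = (10869*(-1/3300) + sqrt(-153))*(2035 + (3*(-4))*141) = (-3623/1100 + 3*I*sqrt(17))*(2035 - 12*141) = (-3623/1100 + 3*I*sqrt(17))*(2035 - 1692) = (-3623/1100 + 3*I*sqrt(17))*343 = -1242689/1100 + 1029*I*sqrt(17)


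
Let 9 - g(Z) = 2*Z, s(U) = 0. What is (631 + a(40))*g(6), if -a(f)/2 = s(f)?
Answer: -1893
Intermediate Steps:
a(f) = 0 (a(f) = -2*0 = 0)
g(Z) = 9 - 2*Z
(631 + a(40))*g(6) = (631 + 0)*(9 - 2*6) = 631*(9 - 12) = 631*(-3) = -1893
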